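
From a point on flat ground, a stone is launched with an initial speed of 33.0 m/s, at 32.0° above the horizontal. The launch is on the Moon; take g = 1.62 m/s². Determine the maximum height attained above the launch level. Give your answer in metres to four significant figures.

Components: vₓ = 33.00 cos 32.0° = 27.99 m/s, v_y0 = 33.00 sin 32.0° = 17.49 m/s.
Maximum height: H = v_y0² / (2g) = 17.49² / (2 × 1.62) = 94.38 m.

94.38 m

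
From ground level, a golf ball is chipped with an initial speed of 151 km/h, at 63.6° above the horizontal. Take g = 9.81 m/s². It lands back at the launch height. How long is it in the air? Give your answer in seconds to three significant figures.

7.66 s

Convert: 151 km/h = 151/3.6 = 41.94 m/s.
Horizontal component vₓ = 41.94 cos 63.6° = 18.65 m/s; vertical v_y0 = 41.94 sin 63.6° = 37.57 m/s.
Time of flight on level ground: T = 2 v_y0 / g = 2 × 37.57 / 9.81 = 7.660 s.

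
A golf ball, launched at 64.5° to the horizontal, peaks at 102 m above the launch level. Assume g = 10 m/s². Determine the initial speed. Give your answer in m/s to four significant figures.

At the peak v_y = 0, so v_y0 = √(2gH) = √(2 × 10.0 × 102) = 45.17 m/s.
v_y0 = v₀ sin θ ⇒ v₀ = 45.17 / sin 64.5° = 50.04 m/s.

50.04 m/s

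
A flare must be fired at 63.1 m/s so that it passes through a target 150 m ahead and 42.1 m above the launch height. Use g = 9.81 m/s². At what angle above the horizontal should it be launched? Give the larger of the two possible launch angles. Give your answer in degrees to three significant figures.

Trajectory: y = x tanθ − g x² (1 + tan²θ)/(2v₀²). With x = 150, y = 42.1, v₀ = 63.1, g = 9.81:
27.72 tan²θ − 150 tanθ + (69.82) = 0.
tanθ = [150 ± √(150² − 4 × 27.72 × (69.82))] / (2 × 27.72) = (150 ± 121.5) / 55.44, giving tanθ = 0.5143 or 4.897.
θ = 27.22° or 78.46°; the larger is 78.46°.

78.5°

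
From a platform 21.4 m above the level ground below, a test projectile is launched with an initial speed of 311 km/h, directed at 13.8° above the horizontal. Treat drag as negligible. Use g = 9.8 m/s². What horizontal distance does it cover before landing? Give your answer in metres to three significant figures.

425 m

Convert: 311 km/h = 311/3.6 = 86.39 m/s.
Components: vₓ = 86.39 cos 13.8° = 83.90 m/s, v_y0 = 86.39 sin 13.8° = 20.61 m/s.
With up positive and y = 0 at the ground: y(t) = 21.4 + (20.61) t − 4.900 t². Setting y = 0 and taking the positive root: t = [20.61 + √(20.61² + 2·9.80·21.4)] / 9.80 = (20.61 + 29.05) / 9.80 = 5.067 s.
Horizontal distance: R = vₓ t = 83.90 × 5.067 = 425.1 m.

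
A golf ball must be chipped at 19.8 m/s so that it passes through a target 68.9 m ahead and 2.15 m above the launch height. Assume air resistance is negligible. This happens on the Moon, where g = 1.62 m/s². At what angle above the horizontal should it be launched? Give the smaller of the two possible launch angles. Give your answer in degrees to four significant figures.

Trajectory: y = x tanθ − g x² (1 + tan²θ)/(2v₀²). With x = 68.9, y = 2.15, v₀ = 19.8, g = 1.62:
9.808 tan²θ − 68.9 tanθ + (11.96) = 0.
tanθ = [68.9 ± √(68.9² − 4 × 9.808 × (11.96))] / (2 × 9.808) = (68.9 ± 65.41) / 19.62, giving tanθ = 0.1781 or 6.847.
θ = 10.10° or 81.69°; the smaller is 10.10°.

10.10°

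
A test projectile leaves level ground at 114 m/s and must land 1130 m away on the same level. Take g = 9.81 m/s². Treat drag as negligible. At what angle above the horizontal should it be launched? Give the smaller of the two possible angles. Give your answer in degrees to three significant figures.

R = v₀² sin 2θ / g gives sin 2θ = gR/v₀² = 9.81·1130/114² = 0.8530.
2θ = 58.54° or 180° − 58.54° = 121.5°, so θ = 29.27° or 60.73°.
The smaller angle is 29.27°.

29.3°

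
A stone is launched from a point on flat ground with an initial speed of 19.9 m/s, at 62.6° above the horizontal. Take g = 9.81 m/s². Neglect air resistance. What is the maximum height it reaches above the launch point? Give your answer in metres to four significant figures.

15.91 m

Resolve: vₓ = 19.90 cos 62.6° = 9.158 m/s and v_y0 = 19.90 sin 62.6° = 17.67 m/s.
Peak height H = v_y0² / (2g) = 312.14 / 19.62 = 15.91 m.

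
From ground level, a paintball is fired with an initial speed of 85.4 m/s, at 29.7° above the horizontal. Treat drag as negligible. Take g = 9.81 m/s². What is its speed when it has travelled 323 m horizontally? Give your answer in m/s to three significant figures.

74.2 m/s

vₓ = 85.40 cos 29.7° = 74.18 m/s; v_y0 = 85.40 sin 29.7° = 42.31 m/s.
x = vₓ t ⇒ t = 323/74.18 = 4.354 s.
Vertical velocity there: v_y = v_y0 − g t = 42.31 − 9.81 × 4.354 = −0.4026 m/s.
Speed: √(vₓ² + v_y²) = √(74.18² + 0.4026²) = 74.18 m/s.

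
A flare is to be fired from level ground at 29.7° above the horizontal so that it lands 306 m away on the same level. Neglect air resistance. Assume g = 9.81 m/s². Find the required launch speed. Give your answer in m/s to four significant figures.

From R = (v₀² / g) sin 2θ: v₀ = √(gR / sin 2θ).
v₀ = √(9.81 × 306 / sin 59.40°) = √(3002 / 0.8607) = √3487.5 = 59.06 m/s.

59.06 m/s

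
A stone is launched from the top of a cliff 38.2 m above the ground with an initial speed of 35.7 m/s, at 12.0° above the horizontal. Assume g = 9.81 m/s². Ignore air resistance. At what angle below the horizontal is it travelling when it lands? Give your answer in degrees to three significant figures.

39.1°

Horizontal component vₓ = 35.70 cos 12.0° = 34.92 m/s; vertical v_y0 = 35.70 sin 12.0° = 7.422 m/s.
Vertical motion (up positive, ground at y = 0): 4.905 t² − (7.422) t − 38.2 = 0, so t = (7.422 + √(7.422² + 2·9.81·38.2)) / 9.81 = (7.422 + 28.37) / 9.81 = 3.648 s.
At impact: v_y = v_y0 − g t = −28.37 m/s; vₓ = 34.92 m/s.
Angle below horizontal: arctan(|v_y|/vₓ) = arctan(28.37/34.92) = 39.09°.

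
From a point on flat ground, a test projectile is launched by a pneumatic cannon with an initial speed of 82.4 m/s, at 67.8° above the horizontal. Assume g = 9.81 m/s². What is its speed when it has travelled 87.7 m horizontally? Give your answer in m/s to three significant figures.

vₓ = 82.40 cos 67.8° = 31.13 m/s; v_y0 = 82.40 sin 67.8° = 76.29 m/s.
x = vₓ t ⇒ t = 87.7/31.13 = 2.817 s.
Vertical velocity there: v_y = v_y0 − g t = 76.29 − 9.81 × 2.817 = 48.66 m/s.
Speed: √(vₓ² + v_y²) = √(31.13² + 48.66²) = 57.77 m/s.

57.8 m/s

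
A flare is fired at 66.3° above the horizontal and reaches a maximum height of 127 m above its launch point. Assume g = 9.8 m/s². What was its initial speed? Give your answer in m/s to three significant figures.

54.5 m/s

At the peak v_y = 0, so v_y0 = √(2gH) = √(2 × 9.80 × 127) = 49.89 m/s.
v_y0 = v₀ sin θ ⇒ v₀ = 49.89 / sin 66.3° = 54.49 m/s.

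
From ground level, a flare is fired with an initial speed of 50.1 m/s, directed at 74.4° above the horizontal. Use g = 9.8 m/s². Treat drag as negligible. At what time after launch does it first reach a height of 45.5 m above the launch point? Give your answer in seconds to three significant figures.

1.06 s

vₓ = 50.10 cos 74.4° = 13.47 m/s; v_y0 = 50.10 sin 74.4° = 48.25 m/s.
Require v_y0 t − ½ g t² = 45.5, i.e. 4.900 t² − 48.25 t + 45.5 = 0.
t = [48.25 ± √(48.25² − 2·9.80·45.5)] / 9.80 = (48.25 ± 37.90) / 9.80, so t = 1.056 s or t = 8.792 s.
The first (ascending) time is 1.056 s.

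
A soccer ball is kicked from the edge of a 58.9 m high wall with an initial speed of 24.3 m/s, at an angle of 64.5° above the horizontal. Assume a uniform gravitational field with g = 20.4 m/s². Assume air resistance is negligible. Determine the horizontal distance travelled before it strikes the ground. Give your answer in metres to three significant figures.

Components: vₓ = 24.30 cos 64.5° = 10.46 m/s, v_y0 = 24.30 sin 64.5° = 21.93 m/s.
The projectile lands when y = 58.9 + (21.93) t − ½·20.4·t² = 0. Positive root: t = (21.93 + √(21.93² + 2·20.4·58.9)) / 20.4 = (21.93 + 53.70) / 20.4 = 3.708 s.
Horizontal distance: R = vₓ t = 10.46 × 3.708 = 38.79 m.

38.8 m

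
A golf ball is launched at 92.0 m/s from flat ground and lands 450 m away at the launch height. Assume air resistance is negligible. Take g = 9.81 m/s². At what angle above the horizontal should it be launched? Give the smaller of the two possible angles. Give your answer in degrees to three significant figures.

R = v₀² sin 2θ / g gives sin 2θ = gR/v₀² = 9.81·450/92.0² = 0.5216.
2θ = 31.44° or 180° − 31.44° = 148.6°, so θ = 15.72° or 74.28°.
The smaller angle is 15.72°.

15.7°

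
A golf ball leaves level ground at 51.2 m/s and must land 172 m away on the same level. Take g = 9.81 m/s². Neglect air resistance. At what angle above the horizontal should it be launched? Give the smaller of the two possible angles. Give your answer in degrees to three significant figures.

Level-ground range R = v₀² sin(2θ)/g ⇒ sin(2θ) = gR/v₀² = 9.81 × 172 / 51.2² = 0.6437.
2θ = 40.07° or 180° − 40.07° = 139.9°, so θ = 20.03° or 69.97°.
The smaller angle is 20.03°.

20.0°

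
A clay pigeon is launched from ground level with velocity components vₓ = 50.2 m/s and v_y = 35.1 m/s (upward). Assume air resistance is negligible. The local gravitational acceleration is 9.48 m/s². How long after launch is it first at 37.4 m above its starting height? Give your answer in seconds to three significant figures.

Height y(t) = 35.10 t − 4.740 t² = 37.4 gives 4.740 t² − 35.10 t + 37.4 = 0.
Quadratic formula: t = (35.10 ± √522.91) / 9.48 = (35.10 ± 22.87) / 9.48 → t = 1.290 s or 6.115 s.
The first (ascending) time is 1.290 s.

1.29 s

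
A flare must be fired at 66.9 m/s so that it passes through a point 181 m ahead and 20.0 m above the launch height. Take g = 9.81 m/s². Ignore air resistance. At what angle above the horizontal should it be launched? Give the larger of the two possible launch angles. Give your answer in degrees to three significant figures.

Trajectory: y = x tanθ − g x² (1 + tan²θ)/(2v₀²). With x = 181, y = 20.0, v₀ = 66.9, g = 9.81:
35.90 tan²θ − 181 tanθ + (55.90) = 0.
tanθ = [181 ± √(181² − 4 × 35.90 × (55.90))] / (2 × 35.90) = (181 ± 157.3) / 71.81, giving tanθ = 0.3305 or 4.711.
θ = 18.29° or 78.01°; the larger is 78.01°.

78.0°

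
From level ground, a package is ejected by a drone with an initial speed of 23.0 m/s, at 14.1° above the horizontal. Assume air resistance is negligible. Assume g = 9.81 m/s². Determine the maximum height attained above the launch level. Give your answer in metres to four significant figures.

1.600 m

Components: vₓ = 23.00 cos 14.1° = 22.31 m/s, v_y0 = 23.00 sin 14.1° = 5.603 m/s.
At the apex v_y = 0, so H = v_y0²/(2g) = 5.603²/19.62 = 1.600 m.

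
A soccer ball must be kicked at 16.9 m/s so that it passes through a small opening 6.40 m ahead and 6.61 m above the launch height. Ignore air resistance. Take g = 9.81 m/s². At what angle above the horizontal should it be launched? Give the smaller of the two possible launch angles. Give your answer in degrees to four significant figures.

53.27°

Trajectory: y = x tanθ − g x² (1 + tan²θ)/(2v₀²). With x = 6.40, y = 6.61, v₀ = 16.9, g = 9.81:
0.7034 tan²θ − 6.40 tanθ + (7.313) = 0.
tanθ = [6.40 ± √(6.40² − 4 × 0.7034 × (7.313))] / (2 × 0.7034) = (6.40 ± 4.515) / 1.407, giving tanθ = 1.340 or 7.758.
θ = 53.27° or 82.66°; the smaller is 53.27°.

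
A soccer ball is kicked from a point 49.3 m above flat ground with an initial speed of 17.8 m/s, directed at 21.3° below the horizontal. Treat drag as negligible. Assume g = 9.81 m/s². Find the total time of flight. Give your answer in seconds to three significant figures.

2.58 s

Resolve: vₓ = 17.80 cos 21.3° = 16.58 m/s and v_y0 = −6.466 m/s (downward).
Vertical motion (up positive, ground at y = 0): 4.905 t² − (−6.466) t − 49.3 = 0, so t = (−6.466 + √(6.466² + 2·9.81·49.3)) / 9.81 = (−6.466 + 31.77) / 9.81 = 2.579 s.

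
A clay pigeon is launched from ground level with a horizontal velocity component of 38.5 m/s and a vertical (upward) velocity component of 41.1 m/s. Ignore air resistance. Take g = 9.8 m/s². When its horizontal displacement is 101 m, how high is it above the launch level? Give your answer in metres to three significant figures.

x = vₓ t ⇒ t = 101/38.50 = 2.623 s.
Height: y = v_y0 t − ½ g t² = 41.10 × 2.623 − 4.900 × 2.623² = 107.8 − 33.72 = 74.10 m.

74.1 m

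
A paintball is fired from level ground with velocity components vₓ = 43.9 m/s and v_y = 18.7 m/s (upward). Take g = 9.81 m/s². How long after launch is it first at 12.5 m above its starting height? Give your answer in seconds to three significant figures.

0.864 s

Require v_y0 t − ½ g t² = 12.5, i.e. 4.905 t² − 18.70 t + 12.5 = 0.
Quadratic formula: t = (18.70 ± √104.44) / 9.81 = (18.70 ± 10.22) / 9.81 → t = 0.8645 s or 2.948 s.
The first (ascending) time is 0.8645 s.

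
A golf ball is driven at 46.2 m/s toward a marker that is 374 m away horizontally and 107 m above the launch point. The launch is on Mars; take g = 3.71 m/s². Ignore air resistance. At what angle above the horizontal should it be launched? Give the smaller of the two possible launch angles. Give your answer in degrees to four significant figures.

40.07°

Trajectory: y = x tanθ − g x² (1 + tan²θ)/(2v₀²). With x = 374, y = 107, v₀ = 46.2, g = 3.71:
121.6 tan²θ − 374 tanθ + (228.6) = 0.
tanθ = [374 ± √(374² − 4 × 121.6 × (228.6))] / (2 × 121.6) = (374 ± 169.5) / 243.1, giving tanθ = 0.8411 or 2.236.
θ = 40.07° or 65.90°; the smaller is 40.07°.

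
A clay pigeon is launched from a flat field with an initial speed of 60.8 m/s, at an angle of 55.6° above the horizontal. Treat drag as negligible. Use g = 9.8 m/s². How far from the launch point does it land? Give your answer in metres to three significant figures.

Horizontal component vₓ = 60.80 cos 55.6° = 34.35 m/s; vertical v_y0 = 60.80 sin 55.6° = 50.17 m/s.
Flight time T = 2 v_y0 / g = 10.24 s.
Range: R = vₓ T = 34.35 × 10.24 = 351.7 m.

352 m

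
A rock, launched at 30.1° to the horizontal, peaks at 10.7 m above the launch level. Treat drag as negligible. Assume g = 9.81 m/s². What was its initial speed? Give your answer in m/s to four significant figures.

At the peak v_y = 0, so v_y0 = √(2gH) = √(2 × 9.81 × 10.7) = 14.49 m/s.
v_y0 = v₀ sin θ ⇒ v₀ = 14.49 / sin 30.1° = 28.89 m/s.

28.89 m/s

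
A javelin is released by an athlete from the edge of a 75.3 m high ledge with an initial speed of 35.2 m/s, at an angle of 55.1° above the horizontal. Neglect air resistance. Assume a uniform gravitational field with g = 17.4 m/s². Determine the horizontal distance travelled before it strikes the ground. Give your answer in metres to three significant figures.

vₓ = 35.20 cos 55.1° = 20.14 m/s; v_y0 = 35.20 sin 55.1° = 28.87 m/s.
The projectile lands when y = 75.3 + (28.87) t − ½·17.4·t² = 0. Positive root: t = (28.87 + √(28.87² + 2·17.4·75.3)) / 17.4 = (28.87 + 58.77) / 17.4 = 5.037 s.
Horizontal distance: R = vₓ t = 20.14 × 5.037 = 101.4 m.

101 m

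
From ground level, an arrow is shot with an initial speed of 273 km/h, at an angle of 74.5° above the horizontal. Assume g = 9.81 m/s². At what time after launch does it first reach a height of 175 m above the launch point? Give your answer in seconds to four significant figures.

2.998 s

Convert: 273 km/h = 273/3.6 = 75.83 m/s.
vₓ = 75.83 cos 74.5° = 20.27 m/s; v_y0 = 75.83 sin 74.5° = 73.08 m/s.
Height y(t) = 73.08 t − 4.905 t² = 175 gives 4.905 t² − 73.08 t + 175 = 0.
t = [73.08 ± √(73.08² − 2·9.81·175)] / 9.81 = (73.08 ± 43.66) / 9.81, so t = 2.998 s or t = 11.90 s.
The first (ascending) time is 2.998 s.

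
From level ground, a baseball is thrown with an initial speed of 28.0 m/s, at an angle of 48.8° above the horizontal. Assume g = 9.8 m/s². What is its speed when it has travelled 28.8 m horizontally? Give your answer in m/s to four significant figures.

vₓ = 28.00 cos 48.8° = 18.44 m/s; v_y0 = 28.00 sin 48.8° = 21.07 m/s.
Time to reach x = 28.8 m: t = x/vₓ = 28.8/18.44 = 1.562 s.
Vertical velocity there: v_y = v_y0 − g t = 21.07 − 9.80 × 1.562 = 5.765 m/s.
Speed: √(vₓ² + v_y²) = √(18.44² + 5.765²) = 19.32 m/s.

19.32 m/s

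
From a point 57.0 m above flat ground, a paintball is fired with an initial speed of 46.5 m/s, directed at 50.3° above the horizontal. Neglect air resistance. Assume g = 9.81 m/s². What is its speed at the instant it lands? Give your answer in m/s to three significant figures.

vₓ = 46.50 cos 50.3° = 29.70 m/s; v_y0 = 46.50 sin 50.3° = 35.78 m/s.
The projectile lands when y = 57.0 + (35.78) t − ½·9.81·t² = 0. Positive root: t = (35.78 + √(35.78² + 2·9.81·57.0)) / 9.81 = (35.78 + 48.97) / 9.81 = 8.639 s.
Vertical velocity at impact: v_y = v_y0 − g t = 35.78 − 9.81 × 8.639 = −48.97 m/s.
Speed: |v| = √(vₓ² + v_y²) = √(29.70² + 48.97²) = 57.28 m/s.

57.3 m/s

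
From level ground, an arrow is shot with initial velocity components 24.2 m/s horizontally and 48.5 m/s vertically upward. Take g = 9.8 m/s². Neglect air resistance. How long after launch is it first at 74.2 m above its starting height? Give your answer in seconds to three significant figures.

1.89 s

Require v_y0 t − ½ g t² = 74.2, i.e. 4.900 t² − 48.50 t + 74.2 = 0.
t = [48.50 ± √(48.50² − 2·9.80·74.2)] / 9.80 = (48.50 ± 29.97) / 9.80, so t = 1.891 s or t = 8.007 s.
The first (ascending) time is 1.891 s.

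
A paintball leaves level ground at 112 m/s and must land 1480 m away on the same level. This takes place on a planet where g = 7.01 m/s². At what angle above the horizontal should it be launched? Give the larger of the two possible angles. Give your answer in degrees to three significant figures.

62.1°

R = v₀² sin 2θ / g gives sin 2θ = gR/v₀² = 7.01·1480/112² = 0.8271.
2θ = 55.80° or 180° − 55.80° = 124.2°, so θ = 27.90° or 62.10°.
The larger angle is 62.10°.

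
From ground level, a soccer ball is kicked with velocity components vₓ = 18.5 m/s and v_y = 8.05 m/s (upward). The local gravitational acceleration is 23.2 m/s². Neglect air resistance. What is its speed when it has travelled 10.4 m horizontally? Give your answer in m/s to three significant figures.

19.2 m/s

At x = 10.4 m, t = x/vₓ = 10.4/18.50 = 0.5622 s.
Vertical velocity there: v_y = v_y0 − g t = 8.050 − 23.2 × 0.5622 = −4.992 m/s.
Speed: √(vₓ² + v_y²) = √(18.50² + 4.992²) = 19.16 m/s.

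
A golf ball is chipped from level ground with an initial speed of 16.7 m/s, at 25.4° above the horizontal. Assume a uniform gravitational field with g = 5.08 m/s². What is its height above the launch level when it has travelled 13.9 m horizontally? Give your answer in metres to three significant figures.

Components: vₓ = 16.70 cos 25.4° = 15.09 m/s, v_y0 = 16.70 sin 25.4° = 7.163 m/s.
Time to reach x = 13.9 m: t = x/vₓ = 13.9/15.09 = 0.9214 s.
Height: y = v_y0 t − ½ g t² = 7.163 × 0.9214 − 2.540 × 0.9214² = 6.600 − 2.156 = 4.444 m.

4.44 m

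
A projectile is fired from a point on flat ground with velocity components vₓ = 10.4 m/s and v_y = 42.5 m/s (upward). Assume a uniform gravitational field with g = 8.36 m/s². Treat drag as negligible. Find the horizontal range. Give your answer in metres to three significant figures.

106 m

Flight time T = 2 v_y0 / g = 10.17 s.
Range: R = vₓ T = 10.40 × 10.17 = 105.7 m.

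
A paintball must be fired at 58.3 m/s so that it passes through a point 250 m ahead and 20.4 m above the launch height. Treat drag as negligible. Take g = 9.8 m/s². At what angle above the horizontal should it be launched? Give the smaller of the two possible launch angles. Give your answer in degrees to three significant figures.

Trajectory: y = x tanθ − g x² (1 + tan²θ)/(2v₀²). With x = 250, y = 20.4, v₀ = 58.3, g = 9.80:
90.10 tan²θ − 250 tanθ + (110.5) = 0.
tanθ = [250 ± √(250² − 4 × 90.10 × (110.5))] / (2 × 90.10) = (250 ± 150.6) / 180.2, giving tanθ = 0.5517 or 2.223.
θ = 28.89° or 65.78°; the smaller is 28.89°.

28.9°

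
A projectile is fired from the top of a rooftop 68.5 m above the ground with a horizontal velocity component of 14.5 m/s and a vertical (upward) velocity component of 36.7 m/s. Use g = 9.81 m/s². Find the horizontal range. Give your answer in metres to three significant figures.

Vertical motion (up positive, ground at y = 0): 4.905 t² − (36.70) t − 68.5 = 0, so t = (36.70 + √(36.70² + 2·9.81·68.5)) / 9.81 = (36.70 + 51.87) / 9.81 = 9.029 s.
Horizontal distance: R = vₓ t = 14.50 × 9.029 = 130.9 m.

131 m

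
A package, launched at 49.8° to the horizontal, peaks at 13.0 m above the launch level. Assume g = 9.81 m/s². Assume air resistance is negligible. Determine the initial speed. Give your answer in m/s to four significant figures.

At the peak v_y = 0, so v_y0 = √(2gH) = √(2 × 9.81 × 13.0) = 15.97 m/s.
v_y0 = v₀ sin θ ⇒ v₀ = 15.97 / sin 49.8° = 20.91 m/s.

20.91 m/s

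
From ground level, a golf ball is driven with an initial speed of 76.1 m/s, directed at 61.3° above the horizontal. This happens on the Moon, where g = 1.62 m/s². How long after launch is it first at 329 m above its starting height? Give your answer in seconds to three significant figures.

vₓ = 76.10 cos 61.3° = 36.55 m/s; v_y0 = 76.10 sin 61.3° = 66.75 m/s.
Set y = v_y0 t − ½ g t² = 329: 0.8100 t² − 66.75 t + 329 = 0.
Quadratic formula: t = (66.75 ± √3389.7) / 1.62 = (66.75 ± 58.22) / 1.62 → t = 5.265 s or 77.14 s.
The first (ascending) time is 5.265 s.

5.27 s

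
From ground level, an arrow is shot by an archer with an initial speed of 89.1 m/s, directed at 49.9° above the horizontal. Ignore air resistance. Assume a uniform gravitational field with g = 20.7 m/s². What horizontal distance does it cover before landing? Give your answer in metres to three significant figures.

Components: vₓ = 89.10 cos 49.9° = 57.39 m/s, v_y0 = 89.10 sin 49.9° = 68.15 m/s.
Time aloft: T = 2 v_y0 / g = 2 × 68.15 / 20.7 = 6.585 s.
Horizontal distance R = vₓ T = 57.39 × 6.585 = 377.9 m.

378 m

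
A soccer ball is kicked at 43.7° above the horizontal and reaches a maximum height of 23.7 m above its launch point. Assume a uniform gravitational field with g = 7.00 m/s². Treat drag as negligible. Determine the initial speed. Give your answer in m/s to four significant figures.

26.37 m/s

At the peak v_y = 0, so v_y0 = √(2gH) = √(2 × 7.00 × 23.7) = 18.22 m/s.
v_y0 = v₀ sin θ ⇒ v₀ = 18.22 / sin 43.7° = 26.37 m/s.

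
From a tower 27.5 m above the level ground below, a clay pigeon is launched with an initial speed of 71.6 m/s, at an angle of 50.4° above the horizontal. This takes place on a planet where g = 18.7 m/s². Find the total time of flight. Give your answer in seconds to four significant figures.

6.363 s

Horizontal component vₓ = 71.60 cos 50.4° = 45.64 m/s; vertical v_y0 = 71.60 sin 50.4° = 55.17 m/s.
With up positive and y = 0 at the ground: y(t) = 27.5 + (55.17) t − 9.350 t². Setting y = 0 and taking the positive root: t = [55.17 + √(55.17² + 2·18.7·27.5)] / 18.7 = (55.17 + 63.81) / 18.7 = 6.363 s.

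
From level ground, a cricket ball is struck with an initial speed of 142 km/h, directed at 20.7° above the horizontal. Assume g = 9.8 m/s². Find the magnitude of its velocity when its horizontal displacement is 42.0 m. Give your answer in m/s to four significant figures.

37.00 m/s

Convert: 142 km/h = 142/3.6 = 39.44 m/s.
Resolve: vₓ = 39.44 cos 20.7° = 36.90 m/s and v_y0 = 39.44 sin 20.7° = 13.94 m/s.
Time to reach x = 42.0 m: t = x/vₓ = 42.0/36.90 = 1.138 s.
Vertical velocity there: v_y = v_y0 − g t = 13.94 − 9.80 × 1.138 = 2.788 m/s.
Speed: √(vₓ² + v_y²) = √(36.90² + 2.788²) = 37.00 m/s.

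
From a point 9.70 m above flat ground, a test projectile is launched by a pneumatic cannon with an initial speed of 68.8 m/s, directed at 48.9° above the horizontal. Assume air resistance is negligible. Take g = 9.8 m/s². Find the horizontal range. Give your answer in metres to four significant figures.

Horizontal component vₓ = 68.80 cos 48.9° = 45.23 m/s; vertical v_y0 = 68.80 sin 48.9° = 51.85 m/s.
The projectile lands when y = 9.70 + (51.85) t − ½·9.80·t² = 0. Positive root: t = (51.85 + √(51.85² + 2·9.80·9.70)) / 9.80 = (51.85 + 53.65) / 9.80 = 10.76 s.
Horizontal distance: R = vₓ t = 45.23 × 10.76 = 486.9 m.

486.9 m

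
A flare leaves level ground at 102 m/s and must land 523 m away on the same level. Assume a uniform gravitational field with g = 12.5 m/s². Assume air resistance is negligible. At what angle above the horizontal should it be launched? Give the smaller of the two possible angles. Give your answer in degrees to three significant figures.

19.5°

From R = (v₀²/g) sin 2θ: sin 2θ = 12.5 × 523 / 10404 = 0.6284.
2θ = 38.93° or 180° − 38.93° = 141.1°, so θ = 19.46° or 70.54°.
The smaller angle is 19.46°.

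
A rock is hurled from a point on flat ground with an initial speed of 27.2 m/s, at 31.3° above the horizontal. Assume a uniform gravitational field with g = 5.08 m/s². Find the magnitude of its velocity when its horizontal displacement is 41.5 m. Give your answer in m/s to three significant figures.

23.8 m/s

Horizontal component vₓ = 27.20 cos 31.3° = 23.24 m/s; vertical v_y0 = 27.20 sin 31.3° = 14.13 m/s.
At x = 41.5 m, t = x/vₓ = 41.5/23.24 = 1.786 s.
Vertical velocity there: v_y = v_y0 − g t = 14.13 − 5.08 × 1.786 = 5.060 m/s.
Speed: √(vₓ² + v_y²) = √(23.24² + 5.060²) = 23.79 m/s.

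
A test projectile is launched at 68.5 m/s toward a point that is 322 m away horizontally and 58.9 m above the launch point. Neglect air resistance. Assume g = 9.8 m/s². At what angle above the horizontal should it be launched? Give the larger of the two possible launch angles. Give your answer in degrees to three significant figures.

Trajectory: y = x tanθ − g x² (1 + tan²θ)/(2v₀²). With x = 322, y = 58.9, v₀ = 68.5, g = 9.80:
108.3 tan²θ − 322 tanθ + (167.2) = 0.
tanθ = [322 ± √(322² − 4 × 108.3 × (167.2))] / (2 × 108.3) = (322 ± 176.9) / 216.5, giving tanθ = 0.6702 or 2.304.
θ = 33.83° or 66.54°; the larger is 66.54°.

66.5°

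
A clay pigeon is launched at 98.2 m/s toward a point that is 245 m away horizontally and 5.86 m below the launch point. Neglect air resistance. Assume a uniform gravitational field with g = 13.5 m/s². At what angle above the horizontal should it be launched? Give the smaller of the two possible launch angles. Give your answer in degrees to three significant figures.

Trajectory: y = x tanθ − g x² (1 + tan²θ)/(2v₀²). With x = 245, y = −5.86, v₀ = 98.2, g = 13.5:
42.02 tan²θ − 245 tanθ + (36.16) = 0.
tanθ = [245 ± √(245² − 4 × 42.02 × (36.16))] / (2 × 42.02) = (245 ± 232.3) / 84.03, giving tanθ = 0.1515 or 5.680.
θ = 8.615° or 80.01°; the smaller is 8.615°.

8.62°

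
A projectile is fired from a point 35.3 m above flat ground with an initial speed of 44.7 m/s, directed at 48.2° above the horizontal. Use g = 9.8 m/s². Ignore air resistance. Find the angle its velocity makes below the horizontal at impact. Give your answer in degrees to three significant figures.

54.9°

Horizontal component vₓ = 44.70 cos 48.2° = 29.79 m/s; vertical v_y0 = 44.70 sin 48.2° = 33.32 m/s.
Vertical motion (up positive, ground at y = 0): 4.900 t² − (33.32) t − 35.3 = 0, so t = (33.32 + √(33.32² + 2·9.80·35.3)) / 9.80 = (33.32 + 42.45) / 9.80 = 7.732 s.
At impact: v_y = v_y0 − g t = −42.45 m/s; vₓ = 29.79 m/s.
Angle below horizontal: arctan(|v_y|/vₓ) = arctan(42.45/29.79) = 54.94°.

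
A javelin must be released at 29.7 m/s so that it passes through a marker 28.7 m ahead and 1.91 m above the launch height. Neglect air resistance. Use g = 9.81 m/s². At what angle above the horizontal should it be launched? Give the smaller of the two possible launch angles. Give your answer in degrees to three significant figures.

Trajectory: y = x tanθ − g x² (1 + tan²θ)/(2v₀²). With x = 28.7, y = 1.91, v₀ = 29.7, g = 9.81:
4.580 tan²θ − 28.7 tanθ + (6.490) = 0.
tanθ = [28.7 ± √(28.7² − 4 × 4.580 × (6.490))] / (2 × 4.580) = (28.7 ± 26.55) / 9.161, giving tanθ = 0.2350 or 6.031.
θ = 13.22° or 80.59°; the smaller is 13.22°.

13.2°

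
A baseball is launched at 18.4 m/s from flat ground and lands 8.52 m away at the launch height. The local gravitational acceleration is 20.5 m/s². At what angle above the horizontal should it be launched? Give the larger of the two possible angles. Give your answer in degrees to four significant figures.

74.47°

From R = (v₀²/g) sin 2θ: sin 2θ = 20.5 × 8.52 / 338.56 = 0.5159.
2θ = 31.06° or 180° − 31.06° = 148.9°, so θ = 15.53° or 74.47°.
The larger angle is 74.47°.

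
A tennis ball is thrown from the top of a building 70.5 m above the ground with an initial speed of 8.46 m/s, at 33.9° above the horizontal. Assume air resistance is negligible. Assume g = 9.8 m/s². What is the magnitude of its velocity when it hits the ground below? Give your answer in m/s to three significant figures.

Components: vₓ = 8.460 cos 33.9° = 7.022 m/s, v_y0 = 8.460 sin 33.9° = 4.719 m/s.
With up positive and y = 0 at the ground: y(t) = 70.5 + (4.719) t − 4.900 t². Setting y = 0 and taking the positive root: t = [4.719 + √(4.719² + 2·9.80·70.5)] / 9.80 = (4.719 + 37.47) / 9.80 = 4.305 s.
Vertical velocity at impact: v_y = v_y0 − g t = 4.719 − 9.80 × 4.305 = −37.47 m/s.
Speed: |v| = √(vₓ² + v_y²) = √(7.022² + 37.47²) = 38.12 m/s.

38.1 m/s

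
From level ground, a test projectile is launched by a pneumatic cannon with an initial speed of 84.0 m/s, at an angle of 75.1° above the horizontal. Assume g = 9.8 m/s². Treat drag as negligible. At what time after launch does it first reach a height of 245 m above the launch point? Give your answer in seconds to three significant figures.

vₓ = 84.00 cos 75.1° = 21.60 m/s; v_y0 = 84.00 sin 75.1° = 81.18 m/s.
Height y(t) = 81.18 t − 4.900 t² = 245 gives 4.900 t² − 81.18 t + 245 = 0.
Quadratic formula: t = (81.18 ± √1787.5) / 9.80 = (81.18 ± 42.28) / 9.80 → t = 3.969 s or 12.60 s.
The first (ascending) time is 3.969 s.

3.97 s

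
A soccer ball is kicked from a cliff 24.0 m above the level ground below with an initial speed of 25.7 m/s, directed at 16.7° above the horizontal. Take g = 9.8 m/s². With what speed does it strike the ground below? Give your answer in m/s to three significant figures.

33.6 m/s

Components: vₓ = 25.70 cos 16.7° = 24.62 m/s, v_y0 = 25.70 sin 16.7° = 7.385 m/s.
The projectile lands when y = 24.0 + (7.385) t − ½·9.80·t² = 0. Positive root: t = (7.385 + √(7.385² + 2·9.80·24.0)) / 9.80 = (7.385 + 22.91) / 9.80 = 3.092 s.
Vertical velocity at impact: v_y = v_y0 − g t = 7.385 − 9.80 × 3.092 = −22.91 m/s.
Speed: |v| = √(vₓ² + v_y²) = √(24.62² + 22.91²) = 33.63 m/s.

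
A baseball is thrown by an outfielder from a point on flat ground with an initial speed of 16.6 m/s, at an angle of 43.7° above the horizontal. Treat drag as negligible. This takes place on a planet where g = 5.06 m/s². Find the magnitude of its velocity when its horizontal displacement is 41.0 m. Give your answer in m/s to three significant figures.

Resolve: vₓ = 16.60 cos 43.7° = 12.00 m/s and v_y0 = 16.60 sin 43.7° = 11.47 m/s.
x = vₓ t ⇒ t = 41.0/12.00 = 3.416 s.
Vertical velocity there: v_y = v_y0 − g t = 11.47 − 5.06 × 3.416 = −5.818 m/s.
Speed: √(vₓ² + v_y²) = √(12.00² + 5.818²) = 13.34 m/s.

13.3 m/s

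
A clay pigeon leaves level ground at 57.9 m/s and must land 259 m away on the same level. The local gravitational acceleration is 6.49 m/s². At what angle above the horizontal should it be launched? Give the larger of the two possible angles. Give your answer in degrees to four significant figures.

74.95°

Level-ground range R = v₀² sin(2θ)/g ⇒ sin(2θ) = gR/v₀² = 6.49 × 259 / 57.9² = 0.5014.
2θ = 30.09° or 180° − 30.09° = 149.9°, so θ = 15.05° or 74.95°.
The larger angle is 74.95°.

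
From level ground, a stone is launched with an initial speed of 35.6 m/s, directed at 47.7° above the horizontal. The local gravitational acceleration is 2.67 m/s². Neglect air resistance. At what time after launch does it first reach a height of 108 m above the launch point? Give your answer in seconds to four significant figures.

Components: vₓ = 35.60 cos 47.7° = 23.96 m/s, v_y0 = 35.60 sin 47.7° = 26.33 m/s.
Set y = v_y0 t − ½ g t² = 108: 1.335 t² − 26.33 t + 108 = 0.
t = [26.33 ± √(26.33² − 2·2.67·108)] / 2.67 = (26.33 ± 10.80) / 2.67, so t = 5.818 s or t = 13.91 s.
The first (ascending) time is 5.818 s.

5.818 s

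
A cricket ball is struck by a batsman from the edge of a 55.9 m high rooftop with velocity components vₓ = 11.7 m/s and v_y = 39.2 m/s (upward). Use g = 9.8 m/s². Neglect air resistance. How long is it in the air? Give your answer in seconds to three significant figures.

9.24 s

With up positive and y = 0 at the ground: y(t) = 55.9 + (39.20) t − 4.900 t². Setting y = 0 and taking the positive root: t = [39.20 + √(39.20² + 2·9.80·55.9)] / 9.80 = (39.20 + 51.31) / 9.80 = 9.235 s.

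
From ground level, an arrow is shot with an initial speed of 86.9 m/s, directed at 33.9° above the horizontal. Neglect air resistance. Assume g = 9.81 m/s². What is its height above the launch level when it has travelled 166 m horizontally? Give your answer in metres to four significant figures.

85.57 m

Components: vₓ = 86.90 cos 33.9° = 72.13 m/s, v_y0 = 86.90 sin 33.9° = 48.47 m/s.
Time to reach x = 166 m: t = x/vₓ = 166/72.13 = 2.301 s.
Height: y = v_y0 t − ½ g t² = 48.47 × 2.301 − 4.905 × 2.301² = 111.5 − 25.98 = 85.57 m.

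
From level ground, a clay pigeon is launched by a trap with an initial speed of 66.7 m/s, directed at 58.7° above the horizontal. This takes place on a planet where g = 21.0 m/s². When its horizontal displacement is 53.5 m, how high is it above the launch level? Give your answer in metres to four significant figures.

62.96 m

vₓ = 66.70 cos 58.7° = 34.65 m/s; v_y0 = 66.70 sin 58.7° = 56.99 m/s.
At x = 53.5 m, t = x/vₓ = 53.5/34.65 = 1.544 s.
Height: y = v_y0 t − ½ g t² = 56.99 × 1.544 − 10.50 × 1.544² = 87.99 − 25.03 = 62.96 m.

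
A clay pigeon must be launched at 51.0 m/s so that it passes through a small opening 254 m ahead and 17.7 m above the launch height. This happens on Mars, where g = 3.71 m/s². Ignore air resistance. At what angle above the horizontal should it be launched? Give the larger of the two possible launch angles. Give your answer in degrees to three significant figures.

79.2°

Trajectory: y = x tanθ − g x² (1 + tan²θ)/(2v₀²). With x = 254, y = 17.7, v₀ = 51.0, g = 3.71:
46.01 tan²θ − 254 tanθ + (63.71) = 0.
tanθ = [254 ± √(254² − 4 × 46.01 × (63.71))] / (2 × 46.01) = (254 ± 229.8) / 92.02, giving tanθ = 0.2634 or 5.257.
θ = 14.76° or 79.23°; the larger is 79.23°.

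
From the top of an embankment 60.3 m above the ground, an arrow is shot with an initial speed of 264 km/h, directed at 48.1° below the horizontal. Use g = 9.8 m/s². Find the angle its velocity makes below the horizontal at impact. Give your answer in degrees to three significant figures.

Convert: 264 km/h = 264/3.6 = 73.33 m/s.
Horizontal component vₓ = 73.33 cos 48.1° = 48.97 m/s; vertical v_y0 = −54.58 m/s (downward).
With up positive and y = 0 at the ground: y(t) = 60.3 + (−54.58) t − 4.900 t². Setting y = 0 and taking the positive root: t = [−54.58 + √(54.58² + 2·9.80·60.3)] / 9.80 = (−54.58 + 64.51) / 9.80 = 1.013 s.
At impact: v_y = v_y0 − g t = −64.51 m/s; vₓ = 48.97 m/s.
Angle below horizontal: arctan(|v_y|/vₓ) = arctan(64.51/48.97) = 52.79°.

52.8°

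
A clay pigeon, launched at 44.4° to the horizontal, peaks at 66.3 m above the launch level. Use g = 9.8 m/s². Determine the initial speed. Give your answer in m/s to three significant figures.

At the peak v_y = 0, so v_y0 = √(2gH) = √(2 × 9.80 × 66.3) = 36.05 m/s.
v_y0 = v₀ sin θ ⇒ v₀ = 36.05 / sin 44.4° = 51.52 m/s.

51.5 m/s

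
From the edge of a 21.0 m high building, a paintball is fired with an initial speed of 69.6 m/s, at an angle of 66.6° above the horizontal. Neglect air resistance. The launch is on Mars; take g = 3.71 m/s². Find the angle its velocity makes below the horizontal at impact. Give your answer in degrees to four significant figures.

66.99°

Components: vₓ = 69.60 cos 66.6° = 27.64 m/s, v_y0 = 69.60 sin 66.6° = 63.88 m/s.
Vertical motion (up positive, ground at y = 0): 1.855 t² − (63.88) t − 21.0 = 0, so t = (63.88 + √(63.88² + 2·3.71·21.0)) / 3.71 = (63.88 + 65.08) / 3.71 = 34.76 s.
At impact: v_y = v_y0 − g t = −65.08 m/s; vₓ = 27.64 m/s.
Angle below horizontal: arctan(|v_y|/vₓ) = arctan(65.08/27.64) = 66.99°.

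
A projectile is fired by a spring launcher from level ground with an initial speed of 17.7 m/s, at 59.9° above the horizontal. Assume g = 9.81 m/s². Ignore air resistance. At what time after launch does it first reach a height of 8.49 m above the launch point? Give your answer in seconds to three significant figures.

Components: vₓ = 17.70 cos 59.9° = 8.877 m/s, v_y0 = 17.70 sin 59.9° = 15.31 m/s.
Set y = v_y0 t − ½ g t² = 8.49: 4.905 t² − 15.31 t + 8.49 = 0.
Quadratic formula: t = (15.31 ± √67.920) / 9.81 = (15.31 ± 8.241) / 9.81 → t = 0.7209 s or 2.401 s.
The first (ascending) time is 0.7209 s.

0.721 s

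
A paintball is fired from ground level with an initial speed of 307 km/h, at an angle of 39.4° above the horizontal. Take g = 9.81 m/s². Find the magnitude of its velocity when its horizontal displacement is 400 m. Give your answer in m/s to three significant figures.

66.1 m/s

Convert: 307 km/h = 307/3.6 = 85.28 m/s.
vₓ = 85.28 cos 39.4° = 65.90 m/s; v_y0 = 85.28 sin 39.4° = 54.13 m/s.
Time to reach x = 400 m: t = x/vₓ = 400/65.90 = 6.070 s.
Vertical velocity there: v_y = v_y0 − g t = 54.13 − 9.81 × 6.070 = −5.419 m/s.
Speed: √(vₓ² + v_y²) = √(65.90² + 5.419²) = 66.12 m/s.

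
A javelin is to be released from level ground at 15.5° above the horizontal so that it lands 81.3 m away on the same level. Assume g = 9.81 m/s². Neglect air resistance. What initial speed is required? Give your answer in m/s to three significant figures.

On level ground R = v₀² sin 2θ / g ⇒ v₀ = √(gR / sin 2θ).
v₀ = √(9.81 × 81.3 / sin 31.00°) = √(797.6 / 0.5150) = √1548.5 = 39.35 m/s.

39.4 m/s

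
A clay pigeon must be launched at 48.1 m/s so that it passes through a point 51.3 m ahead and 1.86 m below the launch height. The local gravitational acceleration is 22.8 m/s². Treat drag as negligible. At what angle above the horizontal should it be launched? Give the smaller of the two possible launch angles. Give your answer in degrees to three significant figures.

Trajectory: y = x tanθ − g x² (1 + tan²θ)/(2v₀²). With x = 51.3, y = −1.86, v₀ = 48.1, g = 22.8:
12.97 tan²θ − 51.3 tanθ + (11.11) = 0.
tanθ = [51.3 ± √(51.3² − 4 × 12.97 × (11.11))] / (2 × 12.97) = (51.3 ± 45.34) / 25.93, giving tanθ = 0.2299 or 3.726.
θ = 12.95° or 74.98°; the smaller is 12.95°.

12.9°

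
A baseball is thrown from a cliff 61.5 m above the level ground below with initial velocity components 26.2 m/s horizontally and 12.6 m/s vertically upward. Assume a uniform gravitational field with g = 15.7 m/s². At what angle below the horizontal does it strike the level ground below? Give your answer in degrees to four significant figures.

With up positive and y = 0 at the ground: y(t) = 61.5 + (12.60) t − 7.850 t². Setting y = 0 and taking the positive root: t = [12.60 + √(12.60² + 2·15.7·61.5)] / 15.7 = (12.60 + 45.71) / 15.7 = 3.714 s.
At impact: v_y = v_y0 − g t = −45.71 m/s; vₓ = 26.20 m/s.
Angle below horizontal: arctan(|v_y|/vₓ) = arctan(45.71/26.20) = 60.18°.

60.18°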